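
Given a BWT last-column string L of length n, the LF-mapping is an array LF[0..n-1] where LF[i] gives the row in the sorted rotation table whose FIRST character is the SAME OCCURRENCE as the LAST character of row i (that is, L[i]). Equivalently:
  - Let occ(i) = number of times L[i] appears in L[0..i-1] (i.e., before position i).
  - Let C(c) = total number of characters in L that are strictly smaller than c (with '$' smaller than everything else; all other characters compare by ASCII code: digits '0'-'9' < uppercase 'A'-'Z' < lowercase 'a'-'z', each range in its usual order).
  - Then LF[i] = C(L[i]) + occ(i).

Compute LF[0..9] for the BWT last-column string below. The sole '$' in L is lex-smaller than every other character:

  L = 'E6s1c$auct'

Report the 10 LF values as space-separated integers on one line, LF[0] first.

Char counts: '$':1, '1':1, '6':1, 'E':1, 'a':1, 'c':2, 's':1, 't':1, 'u':1
C (first-col start): C('$')=0, C('1')=1, C('6')=2, C('E')=3, C('a')=4, C('c')=5, C('s')=7, C('t')=8, C('u')=9
L[0]='E': occ=0, LF[0]=C('E')+0=3+0=3
L[1]='6': occ=0, LF[1]=C('6')+0=2+0=2
L[2]='s': occ=0, LF[2]=C('s')+0=7+0=7
L[3]='1': occ=0, LF[3]=C('1')+0=1+0=1
L[4]='c': occ=0, LF[4]=C('c')+0=5+0=5
L[5]='$': occ=0, LF[5]=C('$')+0=0+0=0
L[6]='a': occ=0, LF[6]=C('a')+0=4+0=4
L[7]='u': occ=0, LF[7]=C('u')+0=9+0=9
L[8]='c': occ=1, LF[8]=C('c')+1=5+1=6
L[9]='t': occ=0, LF[9]=C('t')+0=8+0=8

Answer: 3 2 7 1 5 0 4 9 6 8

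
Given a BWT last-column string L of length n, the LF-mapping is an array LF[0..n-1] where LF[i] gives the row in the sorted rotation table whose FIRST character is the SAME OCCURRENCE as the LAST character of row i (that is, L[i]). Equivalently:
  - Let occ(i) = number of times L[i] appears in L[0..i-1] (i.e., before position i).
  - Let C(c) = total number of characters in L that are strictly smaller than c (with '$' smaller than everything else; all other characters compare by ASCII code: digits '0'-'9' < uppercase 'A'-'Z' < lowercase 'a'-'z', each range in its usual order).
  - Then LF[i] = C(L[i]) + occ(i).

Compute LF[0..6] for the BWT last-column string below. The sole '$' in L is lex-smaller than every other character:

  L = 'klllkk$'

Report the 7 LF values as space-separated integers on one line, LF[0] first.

Char counts: '$':1, 'k':3, 'l':3
C (first-col start): C('$')=0, C('k')=1, C('l')=4
L[0]='k': occ=0, LF[0]=C('k')+0=1+0=1
L[1]='l': occ=0, LF[1]=C('l')+0=4+0=4
L[2]='l': occ=1, LF[2]=C('l')+1=4+1=5
L[3]='l': occ=2, LF[3]=C('l')+2=4+2=6
L[4]='k': occ=1, LF[4]=C('k')+1=1+1=2
L[5]='k': occ=2, LF[5]=C('k')+2=1+2=3
L[6]='$': occ=0, LF[6]=C('$')+0=0+0=0

Answer: 1 4 5 6 2 3 0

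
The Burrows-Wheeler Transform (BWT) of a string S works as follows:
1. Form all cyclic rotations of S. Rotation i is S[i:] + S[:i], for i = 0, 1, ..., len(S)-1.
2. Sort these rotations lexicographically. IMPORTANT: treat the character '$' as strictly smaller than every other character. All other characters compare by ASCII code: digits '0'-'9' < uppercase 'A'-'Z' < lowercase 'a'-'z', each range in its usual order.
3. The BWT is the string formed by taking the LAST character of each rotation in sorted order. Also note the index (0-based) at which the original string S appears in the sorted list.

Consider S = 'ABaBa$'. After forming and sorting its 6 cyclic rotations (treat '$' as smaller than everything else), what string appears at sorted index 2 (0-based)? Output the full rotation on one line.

All 6 rotations (rotation i = S[i:]+S[:i]):
  rot[0] = ABaBa$
  rot[1] = BaBa$A
  rot[2] = aBa$AB
  rot[3] = Ba$ABa
  rot[4] = a$ABaB
  rot[5] = $ABaBa
Sorted (with $ < everything):
  sorted[0] = $ABaBa
  sorted[1] = ABaBa$
  sorted[2] = Ba$ABa
  sorted[3] = BaBa$A
  sorted[4] = a$ABaB
  sorted[5] = aBa$AB
sorted[2] = Ba$ABa

Answer: Ba$ABa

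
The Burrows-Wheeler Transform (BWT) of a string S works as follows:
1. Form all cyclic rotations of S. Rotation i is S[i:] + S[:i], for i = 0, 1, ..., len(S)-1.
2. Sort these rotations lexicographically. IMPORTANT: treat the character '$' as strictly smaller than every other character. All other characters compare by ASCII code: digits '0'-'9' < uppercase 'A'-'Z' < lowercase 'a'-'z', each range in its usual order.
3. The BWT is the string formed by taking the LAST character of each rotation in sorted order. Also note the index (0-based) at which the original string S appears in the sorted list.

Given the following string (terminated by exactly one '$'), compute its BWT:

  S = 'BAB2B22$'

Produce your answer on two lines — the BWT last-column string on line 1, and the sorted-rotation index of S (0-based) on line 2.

Answer: 22BBB2A$
7

Derivation:
All 8 rotations (rotation i = S[i:]+S[:i]):
  rot[0] = BAB2B22$
  rot[1] = AB2B22$B
  rot[2] = B2B22$BA
  rot[3] = 2B22$BAB
  rot[4] = B22$BAB2
  rot[5] = 22$BAB2B
  rot[6] = 2$BAB2B2
  rot[7] = $BAB2B22
Sorted (with $ < everything):
  sorted[0] = $BAB2B22  (last char: '2')
  sorted[1] = 2$BAB2B2  (last char: '2')
  sorted[2] = 22$BAB2B  (last char: 'B')
  sorted[3] = 2B22$BAB  (last char: 'B')
  sorted[4] = AB2B22$B  (last char: 'B')
  sorted[5] = B22$BAB2  (last char: '2')
  sorted[6] = B2B22$BA  (last char: 'A')
  sorted[7] = BAB2B22$  (last char: '$')
Last column: 22BBB2A$
Original string S is at sorted index 7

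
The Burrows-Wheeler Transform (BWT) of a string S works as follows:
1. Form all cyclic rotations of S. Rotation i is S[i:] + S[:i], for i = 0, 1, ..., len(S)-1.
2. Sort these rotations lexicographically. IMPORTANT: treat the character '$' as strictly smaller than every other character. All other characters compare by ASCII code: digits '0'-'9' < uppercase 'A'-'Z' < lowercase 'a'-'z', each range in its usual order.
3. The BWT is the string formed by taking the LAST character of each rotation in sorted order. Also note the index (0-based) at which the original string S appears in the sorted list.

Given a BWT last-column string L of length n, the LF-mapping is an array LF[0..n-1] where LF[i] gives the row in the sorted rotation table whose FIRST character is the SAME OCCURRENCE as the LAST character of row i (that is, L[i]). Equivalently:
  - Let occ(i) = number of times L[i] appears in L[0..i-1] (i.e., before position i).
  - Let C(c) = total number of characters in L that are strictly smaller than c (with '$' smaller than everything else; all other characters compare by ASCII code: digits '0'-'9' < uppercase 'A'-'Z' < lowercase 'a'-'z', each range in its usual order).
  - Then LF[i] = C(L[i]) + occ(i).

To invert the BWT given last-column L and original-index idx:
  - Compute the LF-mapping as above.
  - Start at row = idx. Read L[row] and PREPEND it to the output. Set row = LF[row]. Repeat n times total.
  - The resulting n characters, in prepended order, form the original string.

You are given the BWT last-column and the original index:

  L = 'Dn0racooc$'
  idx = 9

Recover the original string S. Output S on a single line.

LF mapping: 2 6 1 9 3 4 7 8 5 0
Walk LF starting at row 9, prepending L[row]:
  step 1: row=9, L[9]='$', prepend. Next row=LF[9]=0
  step 2: row=0, L[0]='D', prepend. Next row=LF[0]=2
  step 3: row=2, L[2]='0', prepend. Next row=LF[2]=1
  step 4: row=1, L[1]='n', prepend. Next row=LF[1]=6
  step 5: row=6, L[6]='o', prepend. Next row=LF[6]=7
  step 6: row=7, L[7]='o', prepend. Next row=LF[7]=8
  step 7: row=8, L[8]='c', prepend. Next row=LF[8]=5
  step 8: row=5, L[5]='c', prepend. Next row=LF[5]=4
  step 9: row=4, L[4]='a', prepend. Next row=LF[4]=3
  step 10: row=3, L[3]='r', prepend. Next row=LF[3]=9
Reversed output: raccoon0D$

Answer: raccoon0D$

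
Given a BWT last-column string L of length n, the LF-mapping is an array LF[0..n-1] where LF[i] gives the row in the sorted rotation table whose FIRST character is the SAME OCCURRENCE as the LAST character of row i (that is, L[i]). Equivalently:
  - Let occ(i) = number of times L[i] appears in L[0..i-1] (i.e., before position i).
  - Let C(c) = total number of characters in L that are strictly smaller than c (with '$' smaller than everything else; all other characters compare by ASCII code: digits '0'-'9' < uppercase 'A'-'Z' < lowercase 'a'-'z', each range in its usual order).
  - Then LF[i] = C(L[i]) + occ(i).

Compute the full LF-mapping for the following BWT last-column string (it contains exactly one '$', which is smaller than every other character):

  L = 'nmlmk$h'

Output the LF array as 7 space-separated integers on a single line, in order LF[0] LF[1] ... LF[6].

Char counts: '$':1, 'h':1, 'k':1, 'l':1, 'm':2, 'n':1
C (first-col start): C('$')=0, C('h')=1, C('k')=2, C('l')=3, C('m')=4, C('n')=6
L[0]='n': occ=0, LF[0]=C('n')+0=6+0=6
L[1]='m': occ=0, LF[1]=C('m')+0=4+0=4
L[2]='l': occ=0, LF[2]=C('l')+0=3+0=3
L[3]='m': occ=1, LF[3]=C('m')+1=4+1=5
L[4]='k': occ=0, LF[4]=C('k')+0=2+0=2
L[5]='$': occ=0, LF[5]=C('$')+0=0+0=0
L[6]='h': occ=0, LF[6]=C('h')+0=1+0=1

Answer: 6 4 3 5 2 0 1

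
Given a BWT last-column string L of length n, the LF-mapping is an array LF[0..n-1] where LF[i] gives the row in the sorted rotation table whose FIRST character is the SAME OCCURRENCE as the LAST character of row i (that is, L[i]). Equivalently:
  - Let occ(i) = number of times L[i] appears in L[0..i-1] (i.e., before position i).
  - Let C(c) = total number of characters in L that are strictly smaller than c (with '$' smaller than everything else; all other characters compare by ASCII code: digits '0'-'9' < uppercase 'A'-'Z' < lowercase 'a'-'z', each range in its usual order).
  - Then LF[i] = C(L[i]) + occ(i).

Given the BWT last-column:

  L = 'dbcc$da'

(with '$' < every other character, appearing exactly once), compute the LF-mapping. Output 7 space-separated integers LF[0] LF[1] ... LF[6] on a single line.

Char counts: '$':1, 'a':1, 'b':1, 'c':2, 'd':2
C (first-col start): C('$')=0, C('a')=1, C('b')=2, C('c')=3, C('d')=5
L[0]='d': occ=0, LF[0]=C('d')+0=5+0=5
L[1]='b': occ=0, LF[1]=C('b')+0=2+0=2
L[2]='c': occ=0, LF[2]=C('c')+0=3+0=3
L[3]='c': occ=1, LF[3]=C('c')+1=3+1=4
L[4]='$': occ=0, LF[4]=C('$')+0=0+0=0
L[5]='d': occ=1, LF[5]=C('d')+1=5+1=6
L[6]='a': occ=0, LF[6]=C('a')+0=1+0=1

Answer: 5 2 3 4 0 6 1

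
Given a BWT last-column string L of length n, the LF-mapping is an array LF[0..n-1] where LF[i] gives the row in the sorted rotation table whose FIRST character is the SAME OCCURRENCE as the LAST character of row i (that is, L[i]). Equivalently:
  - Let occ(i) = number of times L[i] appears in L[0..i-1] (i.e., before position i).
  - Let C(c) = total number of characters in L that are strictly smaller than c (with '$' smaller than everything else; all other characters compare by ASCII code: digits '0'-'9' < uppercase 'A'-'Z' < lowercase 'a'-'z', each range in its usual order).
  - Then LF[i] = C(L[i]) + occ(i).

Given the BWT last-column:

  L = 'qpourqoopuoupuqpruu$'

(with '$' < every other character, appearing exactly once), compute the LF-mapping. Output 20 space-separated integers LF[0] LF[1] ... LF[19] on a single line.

Char counts: '$':1, 'o':4, 'p':4, 'q':3, 'r':2, 'u':6
C (first-col start): C('$')=0, C('o')=1, C('p')=5, C('q')=9, C('r')=12, C('u')=14
L[0]='q': occ=0, LF[0]=C('q')+0=9+0=9
L[1]='p': occ=0, LF[1]=C('p')+0=5+0=5
L[2]='o': occ=0, LF[2]=C('o')+0=1+0=1
L[3]='u': occ=0, LF[3]=C('u')+0=14+0=14
L[4]='r': occ=0, LF[4]=C('r')+0=12+0=12
L[5]='q': occ=1, LF[5]=C('q')+1=9+1=10
L[6]='o': occ=1, LF[6]=C('o')+1=1+1=2
L[7]='o': occ=2, LF[7]=C('o')+2=1+2=3
L[8]='p': occ=1, LF[8]=C('p')+1=5+1=6
L[9]='u': occ=1, LF[9]=C('u')+1=14+1=15
L[10]='o': occ=3, LF[10]=C('o')+3=1+3=4
L[11]='u': occ=2, LF[11]=C('u')+2=14+2=16
L[12]='p': occ=2, LF[12]=C('p')+2=5+2=7
L[13]='u': occ=3, LF[13]=C('u')+3=14+3=17
L[14]='q': occ=2, LF[14]=C('q')+2=9+2=11
L[15]='p': occ=3, LF[15]=C('p')+3=5+3=8
L[16]='r': occ=1, LF[16]=C('r')+1=12+1=13
L[17]='u': occ=4, LF[17]=C('u')+4=14+4=18
L[18]='u': occ=5, LF[18]=C('u')+5=14+5=19
L[19]='$': occ=0, LF[19]=C('$')+0=0+0=0

Answer: 9 5 1 14 12 10 2 3 6 15 4 16 7 17 11 8 13 18 19 0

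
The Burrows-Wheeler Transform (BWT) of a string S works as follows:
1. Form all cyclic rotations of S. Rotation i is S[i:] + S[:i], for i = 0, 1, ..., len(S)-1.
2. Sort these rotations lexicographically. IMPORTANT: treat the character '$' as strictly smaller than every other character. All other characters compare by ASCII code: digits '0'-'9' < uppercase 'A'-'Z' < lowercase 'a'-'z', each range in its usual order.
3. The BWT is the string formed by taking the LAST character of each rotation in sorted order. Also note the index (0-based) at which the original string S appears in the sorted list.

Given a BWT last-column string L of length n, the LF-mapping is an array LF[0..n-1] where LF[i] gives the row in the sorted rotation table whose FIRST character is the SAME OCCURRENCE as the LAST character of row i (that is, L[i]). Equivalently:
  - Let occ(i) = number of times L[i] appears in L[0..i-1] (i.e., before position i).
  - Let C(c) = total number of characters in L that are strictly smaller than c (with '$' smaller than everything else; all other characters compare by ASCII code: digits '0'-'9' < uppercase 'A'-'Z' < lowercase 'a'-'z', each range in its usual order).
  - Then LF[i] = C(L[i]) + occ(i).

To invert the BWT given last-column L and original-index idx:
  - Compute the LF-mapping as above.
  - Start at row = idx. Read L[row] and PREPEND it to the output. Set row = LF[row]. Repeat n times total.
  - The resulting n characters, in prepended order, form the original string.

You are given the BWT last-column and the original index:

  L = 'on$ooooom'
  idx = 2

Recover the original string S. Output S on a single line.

Answer: nmoooooo$

Derivation:
LF mapping: 3 2 0 4 5 6 7 8 1
Walk LF starting at row 2, prepending L[row]:
  step 1: row=2, L[2]='$', prepend. Next row=LF[2]=0
  step 2: row=0, L[0]='o', prepend. Next row=LF[0]=3
  step 3: row=3, L[3]='o', prepend. Next row=LF[3]=4
  step 4: row=4, L[4]='o', prepend. Next row=LF[4]=5
  step 5: row=5, L[5]='o', prepend. Next row=LF[5]=6
  step 6: row=6, L[6]='o', prepend. Next row=LF[6]=7
  step 7: row=7, L[7]='o', prepend. Next row=LF[7]=8
  step 8: row=8, L[8]='m', prepend. Next row=LF[8]=1
  step 9: row=1, L[1]='n', prepend. Next row=LF[1]=2
Reversed output: nmoooooo$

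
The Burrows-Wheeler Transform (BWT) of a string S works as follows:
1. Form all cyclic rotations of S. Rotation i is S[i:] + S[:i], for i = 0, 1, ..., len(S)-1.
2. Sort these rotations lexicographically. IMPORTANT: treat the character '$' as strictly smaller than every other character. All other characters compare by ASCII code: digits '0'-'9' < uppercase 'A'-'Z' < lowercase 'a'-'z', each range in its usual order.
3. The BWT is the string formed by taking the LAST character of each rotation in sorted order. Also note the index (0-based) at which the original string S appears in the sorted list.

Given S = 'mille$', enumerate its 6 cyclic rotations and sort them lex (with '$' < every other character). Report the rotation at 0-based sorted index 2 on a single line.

All 6 rotations (rotation i = S[i:]+S[:i]):
  rot[0] = mille$
  rot[1] = ille$m
  rot[2] = lle$mi
  rot[3] = le$mil
  rot[4] = e$mill
  rot[5] = $mille
Sorted (with $ < everything):
  sorted[0] = $mille
  sorted[1] = e$mill
  sorted[2] = ille$m
  sorted[3] = le$mil
  sorted[4] = lle$mi
  sorted[5] = mille$
sorted[2] = ille$m

Answer: ille$m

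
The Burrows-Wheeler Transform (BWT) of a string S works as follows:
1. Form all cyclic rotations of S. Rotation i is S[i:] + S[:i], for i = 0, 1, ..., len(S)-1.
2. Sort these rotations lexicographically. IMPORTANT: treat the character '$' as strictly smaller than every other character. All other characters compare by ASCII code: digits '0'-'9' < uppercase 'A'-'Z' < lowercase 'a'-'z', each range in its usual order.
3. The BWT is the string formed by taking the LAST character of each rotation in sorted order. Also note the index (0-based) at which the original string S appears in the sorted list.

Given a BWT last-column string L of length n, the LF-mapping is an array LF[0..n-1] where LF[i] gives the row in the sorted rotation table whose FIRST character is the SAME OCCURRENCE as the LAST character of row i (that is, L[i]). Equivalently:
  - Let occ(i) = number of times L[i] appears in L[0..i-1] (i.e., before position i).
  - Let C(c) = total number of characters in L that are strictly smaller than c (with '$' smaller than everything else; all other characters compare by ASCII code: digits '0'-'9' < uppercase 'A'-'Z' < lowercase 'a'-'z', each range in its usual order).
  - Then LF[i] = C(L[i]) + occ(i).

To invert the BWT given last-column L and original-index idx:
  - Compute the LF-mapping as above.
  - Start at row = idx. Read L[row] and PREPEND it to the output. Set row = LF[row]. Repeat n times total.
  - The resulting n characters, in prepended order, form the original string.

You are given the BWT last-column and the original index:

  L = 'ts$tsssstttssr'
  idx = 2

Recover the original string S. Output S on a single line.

LF mapping: 9 2 0 10 3 4 5 6 11 12 13 7 8 1
Walk LF starting at row 2, prepending L[row]:
  step 1: row=2, L[2]='$', prepend. Next row=LF[2]=0
  step 2: row=0, L[0]='t', prepend. Next row=LF[0]=9
  step 3: row=9, L[9]='t', prepend. Next row=LF[9]=12
  step 4: row=12, L[12]='s', prepend. Next row=LF[12]=8
  step 5: row=8, L[8]='t', prepend. Next row=LF[8]=11
  step 6: row=11, L[11]='s', prepend. Next row=LF[11]=7
  step 7: row=7, L[7]='s', prepend. Next row=LF[7]=6
  step 8: row=6, L[6]='s', prepend. Next row=LF[6]=5
  step 9: row=5, L[5]='s', prepend. Next row=LF[5]=4
  step 10: row=4, L[4]='s', prepend. Next row=LF[4]=3
  step 11: row=3, L[3]='t', prepend. Next row=LF[3]=10
  step 12: row=10, L[10]='t', prepend. Next row=LF[10]=13
  step 13: row=13, L[13]='r', prepend. Next row=LF[13]=1
  step 14: row=1, L[1]='s', prepend. Next row=LF[1]=2
Reversed output: srttssssststt$

Answer: srttssssststt$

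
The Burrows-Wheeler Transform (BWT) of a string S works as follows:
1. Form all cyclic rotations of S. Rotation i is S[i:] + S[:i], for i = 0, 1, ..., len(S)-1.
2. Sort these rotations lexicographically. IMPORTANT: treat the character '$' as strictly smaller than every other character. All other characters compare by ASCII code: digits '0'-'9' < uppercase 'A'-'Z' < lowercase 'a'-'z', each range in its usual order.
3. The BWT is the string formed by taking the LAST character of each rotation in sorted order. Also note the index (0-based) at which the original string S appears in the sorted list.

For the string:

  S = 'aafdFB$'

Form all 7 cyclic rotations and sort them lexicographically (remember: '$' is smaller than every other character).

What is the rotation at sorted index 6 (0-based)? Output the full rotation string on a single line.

All 7 rotations (rotation i = S[i:]+S[:i]):
  rot[0] = aafdFB$
  rot[1] = afdFB$a
  rot[2] = fdFB$aa
  rot[3] = dFB$aaf
  rot[4] = FB$aafd
  rot[5] = B$aafdF
  rot[6] = $aafdFB
Sorted (with $ < everything):
  sorted[0] = $aafdFB
  sorted[1] = B$aafdF
  sorted[2] = FB$aafd
  sorted[3] = aafdFB$
  sorted[4] = afdFB$a
  sorted[5] = dFB$aaf
  sorted[6] = fdFB$aa
sorted[6] = fdFB$aa

Answer: fdFB$aa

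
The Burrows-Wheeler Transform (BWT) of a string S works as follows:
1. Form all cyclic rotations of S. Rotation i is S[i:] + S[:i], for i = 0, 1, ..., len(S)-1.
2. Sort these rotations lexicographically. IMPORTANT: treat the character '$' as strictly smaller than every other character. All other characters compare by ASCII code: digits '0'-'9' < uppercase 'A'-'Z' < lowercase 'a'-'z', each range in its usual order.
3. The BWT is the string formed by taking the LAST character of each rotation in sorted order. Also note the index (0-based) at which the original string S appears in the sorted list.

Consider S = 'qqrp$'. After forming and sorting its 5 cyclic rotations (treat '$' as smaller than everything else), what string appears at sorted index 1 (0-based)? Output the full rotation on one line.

Answer: p$qqr

Derivation:
All 5 rotations (rotation i = S[i:]+S[:i]):
  rot[0] = qqrp$
  rot[1] = qrp$q
  rot[2] = rp$qq
  rot[3] = p$qqr
  rot[4] = $qqrp
Sorted (with $ < everything):
  sorted[0] = $qqrp
  sorted[1] = p$qqr
  sorted[2] = qqrp$
  sorted[3] = qrp$q
  sorted[4] = rp$qq
sorted[1] = p$qqr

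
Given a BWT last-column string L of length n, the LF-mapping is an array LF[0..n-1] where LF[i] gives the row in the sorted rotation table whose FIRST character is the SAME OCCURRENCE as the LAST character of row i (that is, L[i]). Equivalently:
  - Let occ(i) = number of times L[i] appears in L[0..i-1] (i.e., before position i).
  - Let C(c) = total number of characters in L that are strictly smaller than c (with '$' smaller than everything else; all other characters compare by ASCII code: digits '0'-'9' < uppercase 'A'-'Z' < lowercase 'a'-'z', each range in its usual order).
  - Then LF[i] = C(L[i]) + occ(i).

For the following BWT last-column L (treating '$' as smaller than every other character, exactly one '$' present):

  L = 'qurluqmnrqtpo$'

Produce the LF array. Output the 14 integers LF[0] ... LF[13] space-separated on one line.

Char counts: '$':1, 'l':1, 'm':1, 'n':1, 'o':1, 'p':1, 'q':3, 'r':2, 't':1, 'u':2
C (first-col start): C('$')=0, C('l')=1, C('m')=2, C('n')=3, C('o')=4, C('p')=5, C('q')=6, C('r')=9, C('t')=11, C('u')=12
L[0]='q': occ=0, LF[0]=C('q')+0=6+0=6
L[1]='u': occ=0, LF[1]=C('u')+0=12+0=12
L[2]='r': occ=0, LF[2]=C('r')+0=9+0=9
L[3]='l': occ=0, LF[3]=C('l')+0=1+0=1
L[4]='u': occ=1, LF[4]=C('u')+1=12+1=13
L[5]='q': occ=1, LF[5]=C('q')+1=6+1=7
L[6]='m': occ=0, LF[6]=C('m')+0=2+0=2
L[7]='n': occ=0, LF[7]=C('n')+0=3+0=3
L[8]='r': occ=1, LF[8]=C('r')+1=9+1=10
L[9]='q': occ=2, LF[9]=C('q')+2=6+2=8
L[10]='t': occ=0, LF[10]=C('t')+0=11+0=11
L[11]='p': occ=0, LF[11]=C('p')+0=5+0=5
L[12]='o': occ=0, LF[12]=C('o')+0=4+0=4
L[13]='$': occ=0, LF[13]=C('$')+0=0+0=0

Answer: 6 12 9 1 13 7 2 3 10 8 11 5 4 0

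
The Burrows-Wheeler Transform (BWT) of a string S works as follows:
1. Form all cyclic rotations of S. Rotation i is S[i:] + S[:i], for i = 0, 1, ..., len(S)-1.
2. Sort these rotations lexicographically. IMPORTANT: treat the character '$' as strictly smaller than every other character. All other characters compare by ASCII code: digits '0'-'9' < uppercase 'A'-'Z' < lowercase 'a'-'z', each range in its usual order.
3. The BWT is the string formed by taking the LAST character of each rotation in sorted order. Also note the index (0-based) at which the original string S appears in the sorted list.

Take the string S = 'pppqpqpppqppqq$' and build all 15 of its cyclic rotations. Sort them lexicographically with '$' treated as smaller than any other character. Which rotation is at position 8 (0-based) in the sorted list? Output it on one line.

Answer: pqpqpppqppqq$pp

Derivation:
All 15 rotations (rotation i = S[i:]+S[:i]):
  rot[0] = pppqpqpppqppqq$
  rot[1] = ppqpqpppqppqq$p
  rot[2] = pqpqpppqppqq$pp
  rot[3] = qpqpppqppqq$ppp
  rot[4] = pqpppqppqq$pppq
  rot[5] = qpppqppqq$pppqp
  rot[6] = pppqppqq$pppqpq
  rot[7] = ppqppqq$pppqpqp
  rot[8] = pqppqq$pppqpqpp
  rot[9] = qppqq$pppqpqppp
  rot[10] = ppqq$pppqpqpppq
  rot[11] = pqq$pppqpqpppqp
  rot[12] = qq$pppqpqpppqpp
  rot[13] = q$pppqpqpppqppq
  rot[14] = $pppqpqpppqppqq
Sorted (with $ < everything):
  sorted[0] = $pppqpqpppqppqq
  sorted[1] = pppqppqq$pppqpq
  sorted[2] = pppqpqpppqppqq$
  sorted[3] = ppqppqq$pppqpqp
  sorted[4] = ppqpqpppqppqq$p
  sorted[5] = ppqq$pppqpqpppq
  sorted[6] = pqpppqppqq$pppq
  sorted[7] = pqppqq$pppqpqpp
  sorted[8] = pqpqpppqppqq$pp
  sorted[9] = pqq$pppqpqpppqp
  sorted[10] = q$pppqpqpppqppq
  sorted[11] = qpppqppqq$pppqp
  sorted[12] = qppqq$pppqpqppp
  sorted[13] = qpqpppqppqq$ppp
  sorted[14] = qq$pppqpqpppqpp
sorted[8] = pqpqpppqppqq$pp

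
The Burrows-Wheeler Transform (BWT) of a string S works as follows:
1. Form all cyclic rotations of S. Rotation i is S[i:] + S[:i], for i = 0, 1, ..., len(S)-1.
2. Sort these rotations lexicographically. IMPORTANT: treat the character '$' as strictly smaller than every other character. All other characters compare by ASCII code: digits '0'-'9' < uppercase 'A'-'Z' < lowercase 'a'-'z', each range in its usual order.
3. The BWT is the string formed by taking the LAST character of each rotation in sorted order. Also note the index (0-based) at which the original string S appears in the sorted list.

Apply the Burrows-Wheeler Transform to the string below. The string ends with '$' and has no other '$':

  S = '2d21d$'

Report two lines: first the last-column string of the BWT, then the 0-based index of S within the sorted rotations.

All 6 rotations (rotation i = S[i:]+S[:i]):
  rot[0] = 2d21d$
  rot[1] = d21d$2
  rot[2] = 21d$2d
  rot[3] = 1d$2d2
  rot[4] = d$2d21
  rot[5] = $2d21d
Sorted (with $ < everything):
  sorted[0] = $2d21d  (last char: 'd')
  sorted[1] = 1d$2d2  (last char: '2')
  sorted[2] = 21d$2d  (last char: 'd')
  sorted[3] = 2d21d$  (last char: '$')
  sorted[4] = d$2d21  (last char: '1')
  sorted[5] = d21d$2  (last char: '2')
Last column: d2d$12
Original string S is at sorted index 3

Answer: d2d$12
3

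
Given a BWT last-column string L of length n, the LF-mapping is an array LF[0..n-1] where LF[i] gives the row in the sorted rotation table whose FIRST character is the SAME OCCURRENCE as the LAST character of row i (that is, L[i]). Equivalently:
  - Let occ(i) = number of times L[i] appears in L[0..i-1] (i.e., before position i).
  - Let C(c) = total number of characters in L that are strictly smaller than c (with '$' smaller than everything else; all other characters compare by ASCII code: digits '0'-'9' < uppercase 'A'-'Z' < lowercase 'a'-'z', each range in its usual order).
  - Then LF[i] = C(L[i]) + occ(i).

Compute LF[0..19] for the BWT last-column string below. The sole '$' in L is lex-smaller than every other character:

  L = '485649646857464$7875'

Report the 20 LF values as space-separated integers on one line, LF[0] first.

Answer: 1 16 6 9 2 19 10 3 11 17 7 13 4 12 5 0 14 18 15 8

Derivation:
Char counts: '$':1, '4':5, '5':3, '6':4, '7':3, '8':3, '9':1
C (first-col start): C('$')=0, C('4')=1, C('5')=6, C('6')=9, C('7')=13, C('8')=16, C('9')=19
L[0]='4': occ=0, LF[0]=C('4')+0=1+0=1
L[1]='8': occ=0, LF[1]=C('8')+0=16+0=16
L[2]='5': occ=0, LF[2]=C('5')+0=6+0=6
L[3]='6': occ=0, LF[3]=C('6')+0=9+0=9
L[4]='4': occ=1, LF[4]=C('4')+1=1+1=2
L[5]='9': occ=0, LF[5]=C('9')+0=19+0=19
L[6]='6': occ=1, LF[6]=C('6')+1=9+1=10
L[7]='4': occ=2, LF[7]=C('4')+2=1+2=3
L[8]='6': occ=2, LF[8]=C('6')+2=9+2=11
L[9]='8': occ=1, LF[9]=C('8')+1=16+1=17
L[10]='5': occ=1, LF[10]=C('5')+1=6+1=7
L[11]='7': occ=0, LF[11]=C('7')+0=13+0=13
L[12]='4': occ=3, LF[12]=C('4')+3=1+3=4
L[13]='6': occ=3, LF[13]=C('6')+3=9+3=12
L[14]='4': occ=4, LF[14]=C('4')+4=1+4=5
L[15]='$': occ=0, LF[15]=C('$')+0=0+0=0
L[16]='7': occ=1, LF[16]=C('7')+1=13+1=14
L[17]='8': occ=2, LF[17]=C('8')+2=16+2=18
L[18]='7': occ=2, LF[18]=C('7')+2=13+2=15
L[19]='5': occ=2, LF[19]=C('5')+2=6+2=8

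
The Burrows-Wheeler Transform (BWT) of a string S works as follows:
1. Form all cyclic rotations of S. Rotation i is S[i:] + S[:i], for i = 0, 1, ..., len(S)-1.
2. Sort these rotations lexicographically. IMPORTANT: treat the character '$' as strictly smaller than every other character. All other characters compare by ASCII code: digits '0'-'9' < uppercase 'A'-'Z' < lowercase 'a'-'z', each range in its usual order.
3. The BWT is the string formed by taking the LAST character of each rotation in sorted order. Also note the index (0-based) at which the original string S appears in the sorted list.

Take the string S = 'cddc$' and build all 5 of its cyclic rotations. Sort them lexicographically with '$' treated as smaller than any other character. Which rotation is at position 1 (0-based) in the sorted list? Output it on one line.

Answer: c$cdd

Derivation:
All 5 rotations (rotation i = S[i:]+S[:i]):
  rot[0] = cddc$
  rot[1] = ddc$c
  rot[2] = dc$cd
  rot[3] = c$cdd
  rot[4] = $cddc
Sorted (with $ < everything):
  sorted[0] = $cddc
  sorted[1] = c$cdd
  sorted[2] = cddc$
  sorted[3] = dc$cd
  sorted[4] = ddc$c
sorted[1] = c$cdd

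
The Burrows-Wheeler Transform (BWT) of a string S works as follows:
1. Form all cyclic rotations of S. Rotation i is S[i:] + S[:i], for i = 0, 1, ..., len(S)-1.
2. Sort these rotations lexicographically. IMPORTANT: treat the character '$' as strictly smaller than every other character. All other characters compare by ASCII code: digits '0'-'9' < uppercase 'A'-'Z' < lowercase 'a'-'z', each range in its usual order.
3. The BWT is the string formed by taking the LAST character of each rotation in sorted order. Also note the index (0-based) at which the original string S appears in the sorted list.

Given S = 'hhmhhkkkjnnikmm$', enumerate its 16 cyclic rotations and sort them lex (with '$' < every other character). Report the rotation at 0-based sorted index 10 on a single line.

Answer: kmm$hhmhhkkkjnni

Derivation:
All 16 rotations (rotation i = S[i:]+S[:i]):
  rot[0] = hhmhhkkkjnnikmm$
  rot[1] = hmhhkkkjnnikmm$h
  rot[2] = mhhkkkjnnikmm$hh
  rot[3] = hhkkkjnnikmm$hhm
  rot[4] = hkkkjnnikmm$hhmh
  rot[5] = kkkjnnikmm$hhmhh
  rot[6] = kkjnnikmm$hhmhhk
  rot[7] = kjnnikmm$hhmhhkk
  rot[8] = jnnikmm$hhmhhkkk
  rot[9] = nnikmm$hhmhhkkkj
  rot[10] = nikmm$hhmhhkkkjn
  rot[11] = ikmm$hhmhhkkkjnn
  rot[12] = kmm$hhmhhkkkjnni
  rot[13] = mm$hhmhhkkkjnnik
  rot[14] = m$hhmhhkkkjnnikm
  rot[15] = $hhmhhkkkjnnikmm
Sorted (with $ < everything):
  sorted[0] = $hhmhhkkkjnnikmm
  sorted[1] = hhkkkjnnikmm$hhm
  sorted[2] = hhmhhkkkjnnikmm$
  sorted[3] = hkkkjnnikmm$hhmh
  sorted[4] = hmhhkkkjnnikmm$h
  sorted[5] = ikmm$hhmhhkkkjnn
  sorted[6] = jnnikmm$hhmhhkkk
  sorted[7] = kjnnikmm$hhmhhkk
  sorted[8] = kkjnnikmm$hhmhhk
  sorted[9] = kkkjnnikmm$hhmhh
  sorted[10] = kmm$hhmhhkkkjnni
  sorted[11] = m$hhmhhkkkjnnikm
  sorted[12] = mhhkkkjnnikmm$hh
  sorted[13] = mm$hhmhhkkkjnnik
  sorted[14] = nikmm$hhmhhkkkjn
  sorted[15] = nnikmm$hhmhhkkkj
sorted[10] = kmm$hhmhhkkkjnni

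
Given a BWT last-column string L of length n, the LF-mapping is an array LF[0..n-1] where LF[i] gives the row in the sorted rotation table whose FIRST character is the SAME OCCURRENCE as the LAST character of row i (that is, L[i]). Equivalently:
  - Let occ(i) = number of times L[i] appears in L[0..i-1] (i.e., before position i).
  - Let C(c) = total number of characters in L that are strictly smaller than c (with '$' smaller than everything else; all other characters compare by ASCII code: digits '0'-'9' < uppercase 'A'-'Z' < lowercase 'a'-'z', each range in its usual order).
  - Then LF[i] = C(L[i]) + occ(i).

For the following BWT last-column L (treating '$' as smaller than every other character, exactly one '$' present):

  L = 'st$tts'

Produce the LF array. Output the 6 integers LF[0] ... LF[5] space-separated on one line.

Char counts: '$':1, 's':2, 't':3
C (first-col start): C('$')=0, C('s')=1, C('t')=3
L[0]='s': occ=0, LF[0]=C('s')+0=1+0=1
L[1]='t': occ=0, LF[1]=C('t')+0=3+0=3
L[2]='$': occ=0, LF[2]=C('$')+0=0+0=0
L[3]='t': occ=1, LF[3]=C('t')+1=3+1=4
L[4]='t': occ=2, LF[4]=C('t')+2=3+2=5
L[5]='s': occ=1, LF[5]=C('s')+1=1+1=2

Answer: 1 3 0 4 5 2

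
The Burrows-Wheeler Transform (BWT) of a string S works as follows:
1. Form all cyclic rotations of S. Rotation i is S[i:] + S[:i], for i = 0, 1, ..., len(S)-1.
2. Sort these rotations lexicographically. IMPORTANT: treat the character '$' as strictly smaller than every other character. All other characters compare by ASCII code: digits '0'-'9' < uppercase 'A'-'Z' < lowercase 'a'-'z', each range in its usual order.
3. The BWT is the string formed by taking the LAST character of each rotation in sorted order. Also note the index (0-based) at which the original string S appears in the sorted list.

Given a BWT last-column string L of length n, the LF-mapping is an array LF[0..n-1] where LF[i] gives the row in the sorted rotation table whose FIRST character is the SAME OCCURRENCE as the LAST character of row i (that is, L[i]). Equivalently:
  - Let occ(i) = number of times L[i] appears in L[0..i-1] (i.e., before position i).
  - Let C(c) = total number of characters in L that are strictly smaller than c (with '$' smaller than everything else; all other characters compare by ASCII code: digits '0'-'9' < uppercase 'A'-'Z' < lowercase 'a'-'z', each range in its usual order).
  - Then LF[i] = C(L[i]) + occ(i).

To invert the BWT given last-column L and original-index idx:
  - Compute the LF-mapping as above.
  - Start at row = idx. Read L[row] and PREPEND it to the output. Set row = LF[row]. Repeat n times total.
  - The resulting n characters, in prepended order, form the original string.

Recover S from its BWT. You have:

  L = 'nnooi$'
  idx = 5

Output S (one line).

LF mapping: 2 3 4 5 1 0
Walk LF starting at row 5, prepending L[row]:
  step 1: row=5, L[5]='$', prepend. Next row=LF[5]=0
  step 2: row=0, L[0]='n', prepend. Next row=LF[0]=2
  step 3: row=2, L[2]='o', prepend. Next row=LF[2]=4
  step 4: row=4, L[4]='i', prepend. Next row=LF[4]=1
  step 5: row=1, L[1]='n', prepend. Next row=LF[1]=3
  step 6: row=3, L[3]='o', prepend. Next row=LF[3]=5
Reversed output: onion$

Answer: onion$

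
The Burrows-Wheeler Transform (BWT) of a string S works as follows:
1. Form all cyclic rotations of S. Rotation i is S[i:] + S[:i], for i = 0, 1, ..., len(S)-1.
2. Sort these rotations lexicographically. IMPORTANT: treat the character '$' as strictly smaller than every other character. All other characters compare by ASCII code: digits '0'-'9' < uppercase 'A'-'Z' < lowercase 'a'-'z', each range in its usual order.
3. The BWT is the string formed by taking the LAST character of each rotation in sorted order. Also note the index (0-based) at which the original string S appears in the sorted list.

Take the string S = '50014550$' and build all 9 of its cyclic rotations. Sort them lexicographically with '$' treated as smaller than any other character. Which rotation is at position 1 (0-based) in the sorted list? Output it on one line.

All 9 rotations (rotation i = S[i:]+S[:i]):
  rot[0] = 50014550$
  rot[1] = 0014550$5
  rot[2] = 014550$50
  rot[3] = 14550$500
  rot[4] = 4550$5001
  rot[5] = 550$50014
  rot[6] = 50$500145
  rot[7] = 0$5001455
  rot[8] = $50014550
Sorted (with $ < everything):
  sorted[0] = $50014550
  sorted[1] = 0$5001455
  sorted[2] = 0014550$5
  sorted[3] = 014550$50
  sorted[4] = 14550$500
  sorted[5] = 4550$5001
  sorted[6] = 50$500145
  sorted[7] = 50014550$
  sorted[8] = 550$50014
sorted[1] = 0$5001455

Answer: 0$5001455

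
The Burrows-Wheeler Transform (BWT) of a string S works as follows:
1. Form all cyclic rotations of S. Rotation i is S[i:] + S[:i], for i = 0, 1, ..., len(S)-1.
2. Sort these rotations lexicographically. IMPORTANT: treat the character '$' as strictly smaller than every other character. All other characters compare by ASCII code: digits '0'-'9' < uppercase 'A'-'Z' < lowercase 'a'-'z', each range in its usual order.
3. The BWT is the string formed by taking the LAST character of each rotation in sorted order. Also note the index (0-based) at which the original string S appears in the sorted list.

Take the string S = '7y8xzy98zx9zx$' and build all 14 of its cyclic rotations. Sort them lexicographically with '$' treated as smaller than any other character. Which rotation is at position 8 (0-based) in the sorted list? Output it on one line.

All 14 rotations (rotation i = S[i:]+S[:i]):
  rot[0] = 7y8xzy98zx9zx$
  rot[1] = y8xzy98zx9zx$7
  rot[2] = 8xzy98zx9zx$7y
  rot[3] = xzy98zx9zx$7y8
  rot[4] = zy98zx9zx$7y8x
  rot[5] = y98zx9zx$7y8xz
  rot[6] = 98zx9zx$7y8xzy
  rot[7] = 8zx9zx$7y8xzy9
  rot[8] = zx9zx$7y8xzy98
  rot[9] = x9zx$7y8xzy98z
  rot[10] = 9zx$7y8xzy98zx
  rot[11] = zx$7y8xzy98zx9
  rot[12] = x$7y8xzy98zx9z
  rot[13] = $7y8xzy98zx9zx
Sorted (with $ < everything):
  sorted[0] = $7y8xzy98zx9zx
  sorted[1] = 7y8xzy98zx9zx$
  sorted[2] = 8xzy98zx9zx$7y
  sorted[3] = 8zx9zx$7y8xzy9
  sorted[4] = 98zx9zx$7y8xzy
  sorted[5] = 9zx$7y8xzy98zx
  sorted[6] = x$7y8xzy98zx9z
  sorted[7] = x9zx$7y8xzy98z
  sorted[8] = xzy98zx9zx$7y8
  sorted[9] = y8xzy98zx9zx$7
  sorted[10] = y98zx9zx$7y8xz
  sorted[11] = zx$7y8xzy98zx9
  sorted[12] = zx9zx$7y8xzy98
  sorted[13] = zy98zx9zx$7y8x
sorted[8] = xzy98zx9zx$7y8

Answer: xzy98zx9zx$7y8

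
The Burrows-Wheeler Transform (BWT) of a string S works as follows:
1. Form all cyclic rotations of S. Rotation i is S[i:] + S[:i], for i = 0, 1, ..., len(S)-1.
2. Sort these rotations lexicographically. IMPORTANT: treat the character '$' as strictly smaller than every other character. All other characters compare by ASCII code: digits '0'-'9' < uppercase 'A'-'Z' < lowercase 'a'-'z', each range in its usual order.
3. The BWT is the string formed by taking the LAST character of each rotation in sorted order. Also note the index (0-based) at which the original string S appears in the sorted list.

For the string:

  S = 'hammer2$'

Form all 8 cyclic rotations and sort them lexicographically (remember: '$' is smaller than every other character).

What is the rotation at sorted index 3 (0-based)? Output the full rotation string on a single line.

All 8 rotations (rotation i = S[i:]+S[:i]):
  rot[0] = hammer2$
  rot[1] = ammer2$h
  rot[2] = mmer2$ha
  rot[3] = mer2$ham
  rot[4] = er2$hamm
  rot[5] = r2$hamme
  rot[6] = 2$hammer
  rot[7] = $hammer2
Sorted (with $ < everything):
  sorted[0] = $hammer2
  sorted[1] = 2$hammer
  sorted[2] = ammer2$h
  sorted[3] = er2$hamm
  sorted[4] = hammer2$
  sorted[5] = mer2$ham
  sorted[6] = mmer2$ha
  sorted[7] = r2$hamme
sorted[3] = er2$hamm

Answer: er2$hamm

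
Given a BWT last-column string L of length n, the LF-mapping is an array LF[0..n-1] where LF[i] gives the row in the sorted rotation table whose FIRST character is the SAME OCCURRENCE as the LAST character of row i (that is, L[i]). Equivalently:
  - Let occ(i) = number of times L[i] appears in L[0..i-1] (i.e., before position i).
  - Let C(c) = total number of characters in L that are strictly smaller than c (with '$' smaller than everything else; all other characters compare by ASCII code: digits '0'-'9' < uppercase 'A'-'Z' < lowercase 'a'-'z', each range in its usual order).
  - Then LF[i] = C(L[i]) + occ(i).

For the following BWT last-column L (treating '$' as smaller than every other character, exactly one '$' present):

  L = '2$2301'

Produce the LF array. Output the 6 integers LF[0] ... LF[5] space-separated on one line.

Char counts: '$':1, '0':1, '1':1, '2':2, '3':1
C (first-col start): C('$')=0, C('0')=1, C('1')=2, C('2')=3, C('3')=5
L[0]='2': occ=0, LF[0]=C('2')+0=3+0=3
L[1]='$': occ=0, LF[1]=C('$')+0=0+0=0
L[2]='2': occ=1, LF[2]=C('2')+1=3+1=4
L[3]='3': occ=0, LF[3]=C('3')+0=5+0=5
L[4]='0': occ=0, LF[4]=C('0')+0=1+0=1
L[5]='1': occ=0, LF[5]=C('1')+0=2+0=2

Answer: 3 0 4 5 1 2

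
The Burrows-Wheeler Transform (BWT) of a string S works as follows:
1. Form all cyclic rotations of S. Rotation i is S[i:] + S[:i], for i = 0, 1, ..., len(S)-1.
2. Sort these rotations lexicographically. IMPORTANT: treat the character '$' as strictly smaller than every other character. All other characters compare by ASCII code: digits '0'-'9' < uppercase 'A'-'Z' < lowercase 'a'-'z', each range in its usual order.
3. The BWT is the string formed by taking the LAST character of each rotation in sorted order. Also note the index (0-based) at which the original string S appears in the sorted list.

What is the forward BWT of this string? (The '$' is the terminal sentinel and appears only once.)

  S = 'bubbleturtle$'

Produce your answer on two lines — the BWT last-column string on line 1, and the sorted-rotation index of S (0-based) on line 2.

Answer: eub$lltburebt
3

Derivation:
All 13 rotations (rotation i = S[i:]+S[:i]):
  rot[0] = bubbleturtle$
  rot[1] = ubbleturtle$b
  rot[2] = bbleturtle$bu
  rot[3] = bleturtle$bub
  rot[4] = leturtle$bubb
  rot[5] = eturtle$bubbl
  rot[6] = turtle$bubble
  rot[7] = urtle$bubblet
  rot[8] = rtle$bubbletu
  rot[9] = tle$bubbletur
  rot[10] = le$bubbleturt
  rot[11] = e$bubbleturtl
  rot[12] = $bubbleturtle
Sorted (with $ < everything):
  sorted[0] = $bubbleturtle  (last char: 'e')
  sorted[1] = bbleturtle$bu  (last char: 'u')
  sorted[2] = bleturtle$bub  (last char: 'b')
  sorted[3] = bubbleturtle$  (last char: '$')
  sorted[4] = e$bubbleturtl  (last char: 'l')
  sorted[5] = eturtle$bubbl  (last char: 'l')
  sorted[6] = le$bubbleturt  (last char: 't')
  sorted[7] = leturtle$bubb  (last char: 'b')
  sorted[8] = rtle$bubbletu  (last char: 'u')
  sorted[9] = tle$bubbletur  (last char: 'r')
  sorted[10] = turtle$bubble  (last char: 'e')
  sorted[11] = ubbleturtle$b  (last char: 'b')
  sorted[12] = urtle$bubblet  (last char: 't')
Last column: eub$lltburebt
Original string S is at sorted index 3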